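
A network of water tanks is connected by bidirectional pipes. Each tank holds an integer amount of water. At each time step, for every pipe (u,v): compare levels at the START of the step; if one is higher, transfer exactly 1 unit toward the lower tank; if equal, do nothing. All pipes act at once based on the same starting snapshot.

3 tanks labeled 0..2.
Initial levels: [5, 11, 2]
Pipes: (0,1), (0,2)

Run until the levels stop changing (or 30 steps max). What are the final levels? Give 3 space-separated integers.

Answer: 6 6 6

Derivation:
Step 1: flows [1->0,0->2] -> levels [5 10 3]
Step 2: flows [1->0,0->2] -> levels [5 9 4]
Step 3: flows [1->0,0->2] -> levels [5 8 5]
Step 4: flows [1->0,0=2] -> levels [6 7 5]
Step 5: flows [1->0,0->2] -> levels [6 6 6]
Step 6: flows [0=1,0=2] -> levels [6 6 6]
  -> stable (no change)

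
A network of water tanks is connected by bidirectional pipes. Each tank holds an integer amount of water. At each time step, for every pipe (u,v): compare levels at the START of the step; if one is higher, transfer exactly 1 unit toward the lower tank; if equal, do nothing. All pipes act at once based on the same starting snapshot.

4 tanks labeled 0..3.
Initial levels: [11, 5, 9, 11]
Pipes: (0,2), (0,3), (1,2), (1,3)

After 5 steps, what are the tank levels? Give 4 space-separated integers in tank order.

Step 1: flows [0->2,0=3,2->1,3->1] -> levels [10 7 9 10]
Step 2: flows [0->2,0=3,2->1,3->1] -> levels [9 9 9 9]
Step 3: flows [0=2,0=3,1=2,1=3] -> levels [9 9 9 9]
  -> stable; steps 4..5 unchanged -> [9 9 9 9]

Answer: 9 9 9 9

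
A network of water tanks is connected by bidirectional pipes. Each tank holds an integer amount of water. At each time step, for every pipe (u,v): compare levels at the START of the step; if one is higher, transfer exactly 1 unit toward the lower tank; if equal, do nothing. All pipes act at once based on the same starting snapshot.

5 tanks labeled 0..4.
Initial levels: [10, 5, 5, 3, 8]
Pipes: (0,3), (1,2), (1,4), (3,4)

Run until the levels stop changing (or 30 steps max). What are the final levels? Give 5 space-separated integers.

Answer: 7 5 6 6 7

Derivation:
Step 1: flows [0->3,1=2,4->1,4->3] -> levels [9 6 5 5 6]
Step 2: flows [0->3,1->2,1=4,4->3] -> levels [8 5 6 7 5]
Step 3: flows [0->3,2->1,1=4,3->4] -> levels [7 6 5 7 6]
Step 4: flows [0=3,1->2,1=4,3->4] -> levels [7 5 6 6 7]
Step 5: flows [0->3,2->1,4->1,4->3] -> levels [6 7 5 8 5]
Step 6: flows [3->0,1->2,1->4,3->4] -> levels [7 5 6 6 7]
  -> period-2 cycle: step 6 state = step 4 state; never stabilizes
  -> state at step 30: (30-4) mod 2 = 0, same as step 4 -> [7 5 6 6 7]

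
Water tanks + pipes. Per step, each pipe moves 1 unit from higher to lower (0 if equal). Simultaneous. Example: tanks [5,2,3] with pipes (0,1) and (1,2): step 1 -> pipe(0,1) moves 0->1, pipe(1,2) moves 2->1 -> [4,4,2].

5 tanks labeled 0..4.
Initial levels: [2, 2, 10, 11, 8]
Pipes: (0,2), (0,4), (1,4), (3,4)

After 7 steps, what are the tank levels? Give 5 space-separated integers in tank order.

Answer: 8 7 6 7 5

Derivation:
Step 1: flows [2->0,4->0,4->1,3->4] -> levels [4 3 9 10 7]
Step 2: flows [2->0,4->0,4->1,3->4] -> levels [6 4 8 9 6]
Step 3: flows [2->0,0=4,4->1,3->4] -> levels [7 5 7 8 6]
Step 4: flows [0=2,0->4,4->1,3->4] -> levels [6 6 7 7 7]
Step 5: flows [2->0,4->0,4->1,3=4] -> levels [8 7 6 7 5]
Step 6: flows [0->2,0->4,1->4,3->4] -> levels [6 6 7 6 8]
Step 7: flows [2->0,4->0,4->1,4->3] -> levels [8 7 6 7 5]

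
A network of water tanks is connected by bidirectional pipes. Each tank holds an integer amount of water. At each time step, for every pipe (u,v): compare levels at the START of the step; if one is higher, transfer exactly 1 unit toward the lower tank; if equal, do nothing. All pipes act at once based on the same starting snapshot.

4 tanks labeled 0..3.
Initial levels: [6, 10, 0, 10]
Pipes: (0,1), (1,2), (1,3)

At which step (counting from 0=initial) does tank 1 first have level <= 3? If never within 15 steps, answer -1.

Step 1: flows [1->0,1->2,1=3] -> levels [7 8 1 10]
Step 2: flows [1->0,1->2,3->1] -> levels [8 7 2 9]
Step 3: flows [0->1,1->2,3->1] -> levels [7 8 3 8]
Step 4: flows [1->0,1->2,1=3] -> levels [8 6 4 8]
Step 5: flows [0->1,1->2,3->1] -> levels [7 7 5 7]
Step 6: flows [0=1,1->2,1=3] -> levels [7 6 6 7]
Step 7: flows [0->1,1=2,3->1] -> levels [6 8 6 6]
Step 8: flows [1->0,1->2,1->3] -> levels [7 5 7 7]
Step 9: flows [0->1,2->1,3->1] -> levels [6 8 6 6]
  -> period-2 cycle (repeats step 7); tank 1 never drops to <=3
Tank 1 never reaches <=3 within 15 steps

Answer: -1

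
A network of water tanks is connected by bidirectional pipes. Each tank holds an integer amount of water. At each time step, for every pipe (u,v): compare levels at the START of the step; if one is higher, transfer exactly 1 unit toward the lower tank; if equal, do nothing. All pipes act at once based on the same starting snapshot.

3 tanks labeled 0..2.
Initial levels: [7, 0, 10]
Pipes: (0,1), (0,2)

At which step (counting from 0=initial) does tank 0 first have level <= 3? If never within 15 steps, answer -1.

Answer: -1

Derivation:
Step 1: flows [0->1,2->0] -> levels [7 1 9]
Step 2: flows [0->1,2->0] -> levels [7 2 8]
Step 3: flows [0->1,2->0] -> levels [7 3 7]
Step 4: flows [0->1,0=2] -> levels [6 4 7]
Step 5: flows [0->1,2->0] -> levels [6 5 6]
Step 6: flows [0->1,0=2] -> levels [5 6 6]
Step 7: flows [1->0,2->0] -> levels [7 5 5]
Step 8: flows [0->1,0->2] -> levels [5 6 6]
  -> period-2 cycle (repeats step 6); tank 0 never drops to <=3
Tank 0 never reaches <=3 within 15 steps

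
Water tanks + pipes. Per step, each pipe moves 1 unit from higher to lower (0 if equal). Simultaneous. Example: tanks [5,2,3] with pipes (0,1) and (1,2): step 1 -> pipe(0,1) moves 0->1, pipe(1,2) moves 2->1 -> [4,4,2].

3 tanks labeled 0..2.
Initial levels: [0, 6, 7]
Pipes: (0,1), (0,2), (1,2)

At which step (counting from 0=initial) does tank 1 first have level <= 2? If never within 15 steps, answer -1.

Step 1: flows [1->0,2->0,2->1] -> levels [2 6 5]
Step 2: flows [1->0,2->0,1->2] -> levels [4 4 5]
Step 3: flows [0=1,2->0,2->1] -> levels [5 5 3]
Step 4: flows [0=1,0->2,1->2] -> levels [4 4 5]
  -> period-2 cycle (repeats step 2); tank 1 never drops to <=2
Tank 1 never reaches <=2 within 15 steps

Answer: -1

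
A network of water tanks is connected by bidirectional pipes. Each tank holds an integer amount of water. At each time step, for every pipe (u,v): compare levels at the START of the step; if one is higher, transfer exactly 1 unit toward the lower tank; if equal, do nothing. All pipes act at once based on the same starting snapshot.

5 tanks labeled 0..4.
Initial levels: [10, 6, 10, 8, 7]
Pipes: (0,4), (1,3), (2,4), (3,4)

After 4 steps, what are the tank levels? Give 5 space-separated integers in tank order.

Step 1: flows [0->4,3->1,2->4,3->4] -> levels [9 7 9 6 10]
Step 2: flows [4->0,1->3,4->2,4->3] -> levels [10 6 10 8 7]
  -> period-2 cycle: step 2 state = step 0 state
  -> state at step 4: (4-0) mod 2 = 0, same as step 0 -> [10 6 10 8 7]

Answer: 10 6 10 8 7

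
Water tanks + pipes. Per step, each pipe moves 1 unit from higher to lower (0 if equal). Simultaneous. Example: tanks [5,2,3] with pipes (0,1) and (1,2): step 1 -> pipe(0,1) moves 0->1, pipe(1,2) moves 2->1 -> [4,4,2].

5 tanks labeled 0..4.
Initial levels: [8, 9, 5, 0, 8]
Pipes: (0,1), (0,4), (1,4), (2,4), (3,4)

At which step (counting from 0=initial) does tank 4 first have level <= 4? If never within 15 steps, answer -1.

Step 1: flows [1->0,0=4,1->4,4->2,4->3] -> levels [9 7 6 1 7]
Step 2: flows [0->1,0->4,1=4,4->2,4->3] -> levels [7 8 7 2 6]
Step 3: flows [1->0,0->4,1->4,2->4,4->3] -> levels [7 6 6 3 8]
Step 4: flows [0->1,4->0,4->1,4->2,4->3] -> levels [7 8 7 4 4]
Tank 4 first reaches <=4 at step 4

Answer: 4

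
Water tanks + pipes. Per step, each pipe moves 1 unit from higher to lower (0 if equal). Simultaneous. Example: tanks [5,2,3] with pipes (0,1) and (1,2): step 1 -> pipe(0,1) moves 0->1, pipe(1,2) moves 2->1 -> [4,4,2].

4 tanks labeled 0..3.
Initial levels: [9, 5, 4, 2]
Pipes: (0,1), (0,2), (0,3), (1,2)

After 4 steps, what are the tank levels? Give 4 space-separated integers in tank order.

Answer: 3 6 6 5

Derivation:
Step 1: flows [0->1,0->2,0->3,1->2] -> levels [6 5 6 3]
Step 2: flows [0->1,0=2,0->3,2->1] -> levels [4 7 5 4]
Step 3: flows [1->0,2->0,0=3,1->2] -> levels [6 5 5 4]
Step 4: flows [0->1,0->2,0->3,1=2] -> levels [3 6 6 5]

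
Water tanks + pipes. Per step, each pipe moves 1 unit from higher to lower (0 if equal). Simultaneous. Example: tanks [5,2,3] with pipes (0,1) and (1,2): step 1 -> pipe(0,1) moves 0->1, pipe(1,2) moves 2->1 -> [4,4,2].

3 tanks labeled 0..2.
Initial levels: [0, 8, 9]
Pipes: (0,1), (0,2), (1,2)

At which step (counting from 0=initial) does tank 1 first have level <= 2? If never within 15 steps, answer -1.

Step 1: flows [1->0,2->0,2->1] -> levels [2 8 7]
Step 2: flows [1->0,2->0,1->2] -> levels [4 6 7]
Step 3: flows [1->0,2->0,2->1] -> levels [6 6 5]
Step 4: flows [0=1,0->2,1->2] -> levels [5 5 7]
Step 5: flows [0=1,2->0,2->1] -> levels [6 6 5]
  -> period-2 cycle (repeats step 3); tank 1 never drops to <=2
Tank 1 never reaches <=2 within 15 steps

Answer: -1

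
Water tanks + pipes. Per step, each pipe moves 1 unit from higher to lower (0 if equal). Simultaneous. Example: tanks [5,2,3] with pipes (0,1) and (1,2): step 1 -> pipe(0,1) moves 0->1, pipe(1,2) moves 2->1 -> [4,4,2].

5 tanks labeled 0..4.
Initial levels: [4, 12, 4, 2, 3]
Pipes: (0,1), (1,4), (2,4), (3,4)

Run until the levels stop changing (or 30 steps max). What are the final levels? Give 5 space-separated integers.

Answer: 5 7 5 5 3

Derivation:
Step 1: flows [1->0,1->4,2->4,4->3] -> levels [5 10 3 3 4]
Step 2: flows [1->0,1->4,4->2,4->3] -> levels [6 8 4 4 3]
Step 3: flows [1->0,1->4,2->4,3->4] -> levels [7 6 3 3 6]
Step 4: flows [0->1,1=4,4->2,4->3] -> levels [6 7 4 4 4]
Step 5: flows [1->0,1->4,2=4,3=4] -> levels [7 5 4 4 5]
Step 6: flows [0->1,1=4,4->2,4->3] -> levels [6 6 5 5 3]
Step 7: flows [0=1,1->4,2->4,3->4] -> levels [6 5 4 4 6]
Step 8: flows [0->1,4->1,4->2,4->3] -> levels [5 7 5 5 3]
Step 9: flows [1->0,1->4,2->4,3->4] -> levels [6 5 4 4 6]
  -> period-2 cycle: step 9 state = step 7 state; never stabilizes
  -> state at step 30: (30-7) mod 2 = 1, same as step 8 -> [5 7 5 5 3]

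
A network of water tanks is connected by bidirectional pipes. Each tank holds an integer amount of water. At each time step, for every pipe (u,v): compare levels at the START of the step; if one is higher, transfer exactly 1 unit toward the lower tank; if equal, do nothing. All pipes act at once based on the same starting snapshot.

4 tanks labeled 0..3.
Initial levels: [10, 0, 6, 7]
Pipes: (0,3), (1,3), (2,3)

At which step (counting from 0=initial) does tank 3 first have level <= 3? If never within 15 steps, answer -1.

Answer: -1

Derivation:
Step 1: flows [0->3,3->1,3->2] -> levels [9 1 7 6]
Step 2: flows [0->3,3->1,2->3] -> levels [8 2 6 7]
Step 3: flows [0->3,3->1,3->2] -> levels [7 3 7 6]
Step 4: flows [0->3,3->1,2->3] -> levels [6 4 6 7]
Step 5: flows [3->0,3->1,3->2] -> levels [7 5 7 4]
Step 6: flows [0->3,1->3,2->3] -> levels [6 4 6 7]
  -> period-2 cycle (repeats step 4); tank 3 never drops to <=3
Tank 3 never reaches <=3 within 15 steps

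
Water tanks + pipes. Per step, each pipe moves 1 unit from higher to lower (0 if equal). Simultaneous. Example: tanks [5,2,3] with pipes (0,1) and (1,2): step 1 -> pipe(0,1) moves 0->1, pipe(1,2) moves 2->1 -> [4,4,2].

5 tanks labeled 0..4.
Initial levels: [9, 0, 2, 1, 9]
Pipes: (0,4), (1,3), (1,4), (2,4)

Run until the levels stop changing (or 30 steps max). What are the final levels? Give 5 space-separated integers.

Answer: 5 5 5 3 3

Derivation:
Step 1: flows [0=4,3->1,4->1,4->2] -> levels [9 2 3 0 7]
Step 2: flows [0->4,1->3,4->1,4->2] -> levels [8 2 4 1 6]
Step 3: flows [0->4,1->3,4->1,4->2] -> levels [7 2 5 2 5]
Step 4: flows [0->4,1=3,4->1,2=4] -> levels [6 3 5 2 5]
Step 5: flows [0->4,1->3,4->1,2=4] -> levels [5 3 5 3 5]
Step 6: flows [0=4,1=3,4->1,2=4] -> levels [5 4 5 3 4]
Step 7: flows [0->4,1->3,1=4,2->4] -> levels [4 3 4 4 6]
Step 8: flows [4->0,3->1,4->1,4->2] -> levels [5 5 5 3 3]
Step 9: flows [0->4,1->3,1->4,2->4] -> levels [4 3 4 4 6]
  -> period-2 cycle: step 9 state = step 7 state; never stabilizes
  -> state at step 30: (30-7) mod 2 = 1, same as step 8 -> [5 5 5 3 3]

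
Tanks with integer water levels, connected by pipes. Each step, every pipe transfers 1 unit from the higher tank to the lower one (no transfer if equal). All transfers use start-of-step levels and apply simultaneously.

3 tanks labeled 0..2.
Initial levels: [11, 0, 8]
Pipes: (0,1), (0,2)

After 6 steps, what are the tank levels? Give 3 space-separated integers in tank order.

Answer: 6 6 7

Derivation:
Step 1: flows [0->1,0->2] -> levels [9 1 9]
Step 2: flows [0->1,0=2] -> levels [8 2 9]
Step 3: flows [0->1,2->0] -> levels [8 3 8]
Step 4: flows [0->1,0=2] -> levels [7 4 8]
Step 5: flows [0->1,2->0] -> levels [7 5 7]
Step 6: flows [0->1,0=2] -> levels [6 6 7]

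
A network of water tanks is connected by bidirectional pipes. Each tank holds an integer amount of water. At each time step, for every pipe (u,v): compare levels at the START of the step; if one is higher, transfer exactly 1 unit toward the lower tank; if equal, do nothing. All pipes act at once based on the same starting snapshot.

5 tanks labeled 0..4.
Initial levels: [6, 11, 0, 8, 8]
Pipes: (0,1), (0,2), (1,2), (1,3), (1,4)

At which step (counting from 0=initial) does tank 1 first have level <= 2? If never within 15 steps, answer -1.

Step 1: flows [1->0,0->2,1->2,1->3,1->4] -> levels [6 7 2 9 9]
Step 2: flows [1->0,0->2,1->2,3->1,4->1] -> levels [6 7 4 8 8]
Step 3: flows [1->0,0->2,1->2,3->1,4->1] -> levels [6 7 6 7 7]
Step 4: flows [1->0,0=2,1->2,1=3,1=4] -> levels [7 5 7 7 7]
Step 5: flows [0->1,0=2,2->1,3->1,4->1] -> levels [6 9 6 6 6]
Step 6: flows [1->0,0=2,1->2,1->3,1->4] -> levels [7 5 7 7 7]
  -> period-2 cycle (repeats step 4); tank 1 never drops to <=2
Tank 1 never reaches <=2 within 15 steps

Answer: -1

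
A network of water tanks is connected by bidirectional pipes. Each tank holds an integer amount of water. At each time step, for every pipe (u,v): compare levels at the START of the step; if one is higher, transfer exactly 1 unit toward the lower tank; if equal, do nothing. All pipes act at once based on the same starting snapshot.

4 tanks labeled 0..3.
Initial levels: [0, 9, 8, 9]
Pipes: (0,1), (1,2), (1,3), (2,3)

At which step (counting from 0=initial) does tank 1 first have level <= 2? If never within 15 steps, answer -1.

Step 1: flows [1->0,1->2,1=3,3->2] -> levels [1 7 10 8]
Step 2: flows [1->0,2->1,3->1,2->3] -> levels [2 8 8 8]
Step 3: flows [1->0,1=2,1=3,2=3] -> levels [3 7 8 8]
Step 4: flows [1->0,2->1,3->1,2=3] -> levels [4 8 7 7]
Step 5: flows [1->0,1->2,1->3,2=3] -> levels [5 5 8 8]
Step 6: flows [0=1,2->1,3->1,2=3] -> levels [5 7 7 7]
Step 7: flows [1->0,1=2,1=3,2=3] -> levels [6 6 7 7]
Step 8: flows [0=1,2->1,3->1,2=3] -> levels [6 8 6 6]
Step 9: flows [1->0,1->2,1->3,2=3] -> levels [7 5 7 7]
Step 10: flows [0->1,2->1,3->1,2=3] -> levels [6 8 6 6]
  -> period-2 cycle (repeats step 8); tank 1 never drops to <=2
Tank 1 never reaches <=2 within 15 steps

Answer: -1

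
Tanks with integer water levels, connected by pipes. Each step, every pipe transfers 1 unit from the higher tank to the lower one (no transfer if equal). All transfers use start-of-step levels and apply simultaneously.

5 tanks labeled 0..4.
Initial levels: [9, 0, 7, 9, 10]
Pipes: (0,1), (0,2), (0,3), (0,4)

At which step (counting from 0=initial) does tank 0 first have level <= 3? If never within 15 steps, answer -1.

Step 1: flows [0->1,0->2,0=3,4->0] -> levels [8 1 8 9 9]
Step 2: flows [0->1,0=2,3->0,4->0] -> levels [9 2 8 8 8]
Step 3: flows [0->1,0->2,0->3,0->4] -> levels [5 3 9 9 9]
Step 4: flows [0->1,2->0,3->0,4->0] -> levels [7 4 8 8 8]
Step 5: flows [0->1,2->0,3->0,4->0] -> levels [9 5 7 7 7]
Step 6: flows [0->1,0->2,0->3,0->4] -> levels [5 6 8 8 8]
Step 7: flows [1->0,2->0,3->0,4->0] -> levels [9 5 7 7 7]
  -> period-2 cycle (repeats step 5); tank 0 never drops to <=3
Tank 0 never reaches <=3 within 15 steps

Answer: -1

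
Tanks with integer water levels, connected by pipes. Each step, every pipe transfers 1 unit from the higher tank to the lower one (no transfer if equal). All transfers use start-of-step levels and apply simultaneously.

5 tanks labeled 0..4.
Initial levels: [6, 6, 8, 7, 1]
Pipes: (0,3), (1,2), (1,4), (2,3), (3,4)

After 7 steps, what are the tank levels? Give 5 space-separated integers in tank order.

Answer: 6 4 7 4 7

Derivation:
Step 1: flows [3->0,2->1,1->4,2->3,3->4] -> levels [7 6 6 6 3]
Step 2: flows [0->3,1=2,1->4,2=3,3->4] -> levels [6 5 6 6 5]
Step 3: flows [0=3,2->1,1=4,2=3,3->4] -> levels [6 6 5 5 6]
Step 4: flows [0->3,1->2,1=4,2=3,4->3] -> levels [5 5 6 7 5]
Step 5: flows [3->0,2->1,1=4,3->2,3->4] -> levels [6 6 6 4 6]
Step 6: flows [0->3,1=2,1=4,2->3,4->3] -> levels [5 6 5 7 5]
Step 7: flows [3->0,1->2,1->4,3->2,3->4] -> levels [6 4 7 4 7]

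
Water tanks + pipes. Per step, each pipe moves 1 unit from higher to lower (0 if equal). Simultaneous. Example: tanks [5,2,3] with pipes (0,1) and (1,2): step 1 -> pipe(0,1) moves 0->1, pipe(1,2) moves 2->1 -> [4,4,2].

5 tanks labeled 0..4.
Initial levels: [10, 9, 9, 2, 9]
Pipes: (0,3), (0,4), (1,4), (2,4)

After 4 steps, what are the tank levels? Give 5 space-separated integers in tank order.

Step 1: flows [0->3,0->4,1=4,2=4] -> levels [8 9 9 3 10]
Step 2: flows [0->3,4->0,4->1,4->2] -> levels [8 10 10 4 7]
Step 3: flows [0->3,0->4,1->4,2->4] -> levels [6 9 9 5 10]
Step 4: flows [0->3,4->0,4->1,4->2] -> levels [6 10 10 6 7]

Answer: 6 10 10 6 7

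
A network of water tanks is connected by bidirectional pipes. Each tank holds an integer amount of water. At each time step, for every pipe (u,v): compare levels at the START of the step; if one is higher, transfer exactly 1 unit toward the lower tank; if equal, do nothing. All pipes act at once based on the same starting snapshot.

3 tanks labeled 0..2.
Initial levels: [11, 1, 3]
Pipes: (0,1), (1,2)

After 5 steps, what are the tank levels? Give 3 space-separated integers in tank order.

Step 1: flows [0->1,2->1] -> levels [10 3 2]
Step 2: flows [0->1,1->2] -> levels [9 3 3]
Step 3: flows [0->1,1=2] -> levels [8 4 3]
Step 4: flows [0->1,1->2] -> levels [7 4 4]
Step 5: flows [0->1,1=2] -> levels [6 5 4]

Answer: 6 5 4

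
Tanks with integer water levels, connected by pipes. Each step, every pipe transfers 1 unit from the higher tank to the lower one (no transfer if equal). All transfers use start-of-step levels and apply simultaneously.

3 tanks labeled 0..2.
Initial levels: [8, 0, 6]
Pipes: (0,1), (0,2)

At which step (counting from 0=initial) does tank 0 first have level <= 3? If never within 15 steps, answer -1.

Step 1: flows [0->1,0->2] -> levels [6 1 7]
Step 2: flows [0->1,2->0] -> levels [6 2 6]
Step 3: flows [0->1,0=2] -> levels [5 3 6]
Step 4: flows [0->1,2->0] -> levels [5 4 5]
Step 5: flows [0->1,0=2] -> levels [4 5 5]
Step 6: flows [1->0,2->0] -> levels [6 4 4]
Step 7: flows [0->1,0->2] -> levels [4 5 5]
  -> period-2 cycle (repeats step 5); tank 0 never drops to <=3
Tank 0 never reaches <=3 within 15 steps

Answer: -1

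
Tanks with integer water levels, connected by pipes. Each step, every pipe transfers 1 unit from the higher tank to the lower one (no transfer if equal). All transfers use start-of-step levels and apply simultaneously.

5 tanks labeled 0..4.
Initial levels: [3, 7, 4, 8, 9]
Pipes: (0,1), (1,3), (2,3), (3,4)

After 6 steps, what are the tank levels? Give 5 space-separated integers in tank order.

Step 1: flows [1->0,3->1,3->2,4->3] -> levels [4 7 5 7 8]
Step 2: flows [1->0,1=3,3->2,4->3] -> levels [5 6 6 7 7]
Step 3: flows [1->0,3->1,3->2,3=4] -> levels [6 6 7 5 7]
Step 4: flows [0=1,1->3,2->3,4->3] -> levels [6 5 6 8 6]
Step 5: flows [0->1,3->1,3->2,3->4] -> levels [5 7 7 5 7]
Step 6: flows [1->0,1->3,2->3,4->3] -> levels [6 5 6 8 6]

Answer: 6 5 6 8 6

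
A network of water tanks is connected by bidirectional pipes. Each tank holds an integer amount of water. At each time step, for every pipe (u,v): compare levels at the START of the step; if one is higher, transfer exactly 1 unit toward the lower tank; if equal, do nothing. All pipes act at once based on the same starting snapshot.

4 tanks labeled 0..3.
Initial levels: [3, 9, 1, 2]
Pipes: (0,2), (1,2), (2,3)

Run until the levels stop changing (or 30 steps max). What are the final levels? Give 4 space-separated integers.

Step 1: flows [0->2,1->2,3->2] -> levels [2 8 4 1]
Step 2: flows [2->0,1->2,2->3] -> levels [3 7 3 2]
Step 3: flows [0=2,1->2,2->3] -> levels [3 6 3 3]
Step 4: flows [0=2,1->2,2=3] -> levels [3 5 4 3]
Step 5: flows [2->0,1->2,2->3] -> levels [4 4 3 4]
Step 6: flows [0->2,1->2,3->2] -> levels [3 3 6 3]
Step 7: flows [2->0,2->1,2->3] -> levels [4 4 3 4]
  -> period-2 cycle: step 7 state = step 5 state; never stabilizes
  -> state at step 30: (30-5) mod 2 = 1, same as step 6 -> [3 3 6 3]

Answer: 3 3 6 3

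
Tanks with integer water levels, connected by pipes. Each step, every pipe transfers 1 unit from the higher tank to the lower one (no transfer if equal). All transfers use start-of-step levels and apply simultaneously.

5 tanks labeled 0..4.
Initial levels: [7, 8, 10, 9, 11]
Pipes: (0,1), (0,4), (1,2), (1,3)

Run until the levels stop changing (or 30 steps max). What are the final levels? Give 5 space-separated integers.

Step 1: flows [1->0,4->0,2->1,3->1] -> levels [9 9 9 8 10]
Step 2: flows [0=1,4->0,1=2,1->3] -> levels [10 8 9 9 9]
Step 3: flows [0->1,0->4,2->1,3->1] -> levels [8 11 8 8 10]
Step 4: flows [1->0,4->0,1->2,1->3] -> levels [10 8 9 9 9]
  -> period-2 cycle: step 4 state = step 2 state; never stabilizes
  -> state at step 30: (30-2) mod 2 = 0, same as step 2 -> [10 8 9 9 9]

Answer: 10 8 9 9 9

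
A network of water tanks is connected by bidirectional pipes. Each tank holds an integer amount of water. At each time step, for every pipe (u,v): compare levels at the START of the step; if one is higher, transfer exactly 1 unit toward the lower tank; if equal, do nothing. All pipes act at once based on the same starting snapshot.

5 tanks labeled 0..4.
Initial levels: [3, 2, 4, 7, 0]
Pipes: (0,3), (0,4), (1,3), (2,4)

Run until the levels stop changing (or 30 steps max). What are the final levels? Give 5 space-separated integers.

Answer: 3 4 2 3 4

Derivation:
Step 1: flows [3->0,0->4,3->1,2->4] -> levels [3 3 3 5 2]
Step 2: flows [3->0,0->4,3->1,2->4] -> levels [3 4 2 3 4]
Step 3: flows [0=3,4->0,1->3,4->2] -> levels [4 3 3 4 2]
Step 4: flows [0=3,0->4,3->1,2->4] -> levels [3 4 2 3 4]
  -> period-2 cycle: step 4 state = step 2 state; never stabilizes
  -> state at step 30: (30-2) mod 2 = 0, same as step 2 -> [3 4 2 3 4]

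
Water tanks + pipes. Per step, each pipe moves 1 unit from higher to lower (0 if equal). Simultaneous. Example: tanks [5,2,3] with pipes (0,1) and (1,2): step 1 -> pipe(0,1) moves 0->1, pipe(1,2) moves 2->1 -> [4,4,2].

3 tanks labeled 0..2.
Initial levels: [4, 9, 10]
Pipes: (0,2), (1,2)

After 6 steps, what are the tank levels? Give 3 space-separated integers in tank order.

Answer: 8 8 7

Derivation:
Step 1: flows [2->0,2->1] -> levels [5 10 8]
Step 2: flows [2->0,1->2] -> levels [6 9 8]
Step 3: flows [2->0,1->2] -> levels [7 8 8]
Step 4: flows [2->0,1=2] -> levels [8 8 7]
Step 5: flows [0->2,1->2] -> levels [7 7 9]
Step 6: flows [2->0,2->1] -> levels [8 8 7]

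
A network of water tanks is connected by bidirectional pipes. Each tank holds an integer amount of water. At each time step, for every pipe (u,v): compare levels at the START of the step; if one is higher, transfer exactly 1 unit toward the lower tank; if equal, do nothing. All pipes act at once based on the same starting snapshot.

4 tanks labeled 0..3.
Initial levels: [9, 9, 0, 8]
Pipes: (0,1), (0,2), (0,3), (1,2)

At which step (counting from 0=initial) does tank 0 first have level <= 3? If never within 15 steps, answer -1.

Step 1: flows [0=1,0->2,0->3,1->2] -> levels [7 8 2 9]
Step 2: flows [1->0,0->2,3->0,1->2] -> levels [8 6 4 8]
Step 3: flows [0->1,0->2,0=3,1->2] -> levels [6 6 6 8]
Step 4: flows [0=1,0=2,3->0,1=2] -> levels [7 6 6 7]
Step 5: flows [0->1,0->2,0=3,1=2] -> levels [5 7 7 7]
Step 6: flows [1->0,2->0,3->0,1=2] -> levels [8 6 6 6]
Step 7: flows [0->1,0->2,0->3,1=2] -> levels [5 7 7 7]
  -> period-2 cycle (repeats step 5); tank 0 never drops to <=3
Tank 0 never reaches <=3 within 15 steps

Answer: -1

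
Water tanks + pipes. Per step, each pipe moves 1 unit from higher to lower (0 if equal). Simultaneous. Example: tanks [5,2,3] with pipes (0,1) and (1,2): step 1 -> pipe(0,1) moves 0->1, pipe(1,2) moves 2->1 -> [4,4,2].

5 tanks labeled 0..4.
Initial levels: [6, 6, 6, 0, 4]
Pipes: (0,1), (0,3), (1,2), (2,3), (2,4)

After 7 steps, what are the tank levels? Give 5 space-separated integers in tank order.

Answer: 3 6 2 6 5

Derivation:
Step 1: flows [0=1,0->3,1=2,2->3,2->4] -> levels [5 6 4 2 5]
Step 2: flows [1->0,0->3,1->2,2->3,4->2] -> levels [5 4 5 4 4]
Step 3: flows [0->1,0->3,2->1,2->3,2->4] -> levels [3 6 2 6 5]
Step 4: flows [1->0,3->0,1->2,3->2,4->2] -> levels [5 4 5 4 4]
  -> period-2 cycle: step 4 state = step 2 state
  -> state at step 7: (7-2) mod 2 = 1, same as step 3 -> [3 6 2 6 5]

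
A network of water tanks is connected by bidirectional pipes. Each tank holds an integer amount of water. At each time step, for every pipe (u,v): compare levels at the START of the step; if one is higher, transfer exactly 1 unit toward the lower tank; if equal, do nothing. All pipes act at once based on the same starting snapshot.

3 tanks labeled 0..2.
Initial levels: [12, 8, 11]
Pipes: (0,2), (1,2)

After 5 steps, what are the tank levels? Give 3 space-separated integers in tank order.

Step 1: flows [0->2,2->1] -> levels [11 9 11]
Step 2: flows [0=2,2->1] -> levels [11 10 10]
Step 3: flows [0->2,1=2] -> levels [10 10 11]
Step 4: flows [2->0,2->1] -> levels [11 11 9]
Step 5: flows [0->2,1->2] -> levels [10 10 11]

Answer: 10 10 11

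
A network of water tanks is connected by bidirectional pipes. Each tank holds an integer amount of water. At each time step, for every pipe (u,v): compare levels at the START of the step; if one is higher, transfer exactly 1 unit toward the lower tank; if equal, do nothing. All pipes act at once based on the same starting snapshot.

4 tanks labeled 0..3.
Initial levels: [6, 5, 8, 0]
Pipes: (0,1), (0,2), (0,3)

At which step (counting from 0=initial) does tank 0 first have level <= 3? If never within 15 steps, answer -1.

Answer: -1

Derivation:
Step 1: flows [0->1,2->0,0->3] -> levels [5 6 7 1]
Step 2: flows [1->0,2->0,0->3] -> levels [6 5 6 2]
Step 3: flows [0->1,0=2,0->3] -> levels [4 6 6 3]
Step 4: flows [1->0,2->0,0->3] -> levels [5 5 5 4]
Step 5: flows [0=1,0=2,0->3] -> levels [4 5 5 5]
Step 6: flows [1->0,2->0,3->0] -> levels [7 4 4 4]
Step 7: flows [0->1,0->2,0->3] -> levels [4 5 5 5]
  -> period-2 cycle (repeats step 5); tank 0 never drops to <=3
Tank 0 never reaches <=3 within 15 steps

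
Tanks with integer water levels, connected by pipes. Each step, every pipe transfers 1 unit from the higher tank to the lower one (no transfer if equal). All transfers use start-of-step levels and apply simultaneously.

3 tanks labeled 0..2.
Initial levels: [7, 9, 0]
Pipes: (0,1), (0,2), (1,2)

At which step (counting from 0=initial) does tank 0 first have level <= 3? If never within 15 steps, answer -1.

Answer: -1

Derivation:
Step 1: flows [1->0,0->2,1->2] -> levels [7 7 2]
Step 2: flows [0=1,0->2,1->2] -> levels [6 6 4]
Step 3: flows [0=1,0->2,1->2] -> levels [5 5 6]
Step 4: flows [0=1,2->0,2->1] -> levels [6 6 4]
  -> period-2 cycle (repeats step 2); tank 0 never drops to <=3
Tank 0 never reaches <=3 within 15 steps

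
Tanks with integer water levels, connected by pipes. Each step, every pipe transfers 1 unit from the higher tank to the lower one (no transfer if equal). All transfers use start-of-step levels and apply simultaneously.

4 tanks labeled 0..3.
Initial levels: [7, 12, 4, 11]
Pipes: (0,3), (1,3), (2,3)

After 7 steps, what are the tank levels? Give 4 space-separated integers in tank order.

Step 1: flows [3->0,1->3,3->2] -> levels [8 11 5 10]
Step 2: flows [3->0,1->3,3->2] -> levels [9 10 6 9]
Step 3: flows [0=3,1->3,3->2] -> levels [9 9 7 9]
Step 4: flows [0=3,1=3,3->2] -> levels [9 9 8 8]
Step 5: flows [0->3,1->3,2=3] -> levels [8 8 8 10]
Step 6: flows [3->0,3->1,3->2] -> levels [9 9 9 7]
Step 7: flows [0->3,1->3,2->3] -> levels [8 8 8 10]

Answer: 8 8 8 10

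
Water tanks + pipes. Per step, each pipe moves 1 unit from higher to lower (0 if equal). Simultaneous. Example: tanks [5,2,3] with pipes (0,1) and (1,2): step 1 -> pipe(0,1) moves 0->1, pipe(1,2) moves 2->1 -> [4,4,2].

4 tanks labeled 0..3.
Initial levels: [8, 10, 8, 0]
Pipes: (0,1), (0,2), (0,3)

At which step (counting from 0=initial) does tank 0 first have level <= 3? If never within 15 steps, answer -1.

Step 1: flows [1->0,0=2,0->3] -> levels [8 9 8 1]
Step 2: flows [1->0,0=2,0->3] -> levels [8 8 8 2]
Step 3: flows [0=1,0=2,0->3] -> levels [7 8 8 3]
Step 4: flows [1->0,2->0,0->3] -> levels [8 7 7 4]
Step 5: flows [0->1,0->2,0->3] -> levels [5 8 8 5]
Step 6: flows [1->0,2->0,0=3] -> levels [7 7 7 5]
Step 7: flows [0=1,0=2,0->3] -> levels [6 7 7 6]
Step 8: flows [1->0,2->0,0=3] -> levels [8 6 6 6]
Step 9: flows [0->1,0->2,0->3] -> levels [5 7 7 7]
Step 10: flows [1->0,2->0,3->0] -> levels [8 6 6 6]
  -> period-2 cycle (repeats step 8); tank 0 never drops to <=3
Tank 0 never reaches <=3 within 15 steps

Answer: -1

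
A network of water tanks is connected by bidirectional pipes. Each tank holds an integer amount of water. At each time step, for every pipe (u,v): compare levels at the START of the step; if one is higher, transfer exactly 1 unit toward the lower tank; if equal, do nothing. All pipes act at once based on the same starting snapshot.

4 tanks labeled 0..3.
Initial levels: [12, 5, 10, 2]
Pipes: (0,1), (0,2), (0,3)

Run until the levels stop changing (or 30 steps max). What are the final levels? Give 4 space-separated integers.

Step 1: flows [0->1,0->2,0->3] -> levels [9 6 11 3]
Step 2: flows [0->1,2->0,0->3] -> levels [8 7 10 4]
Step 3: flows [0->1,2->0,0->3] -> levels [7 8 9 5]
Step 4: flows [1->0,2->0,0->3] -> levels [8 7 8 6]
Step 5: flows [0->1,0=2,0->3] -> levels [6 8 8 7]
Step 6: flows [1->0,2->0,3->0] -> levels [9 7 7 6]
Step 7: flows [0->1,0->2,0->3] -> levels [6 8 8 7]
  -> period-2 cycle: step 7 state = step 5 state; never stabilizes
  -> state at step 30: (30-5) mod 2 = 1, same as step 6 -> [9 7 7 6]

Answer: 9 7 7 6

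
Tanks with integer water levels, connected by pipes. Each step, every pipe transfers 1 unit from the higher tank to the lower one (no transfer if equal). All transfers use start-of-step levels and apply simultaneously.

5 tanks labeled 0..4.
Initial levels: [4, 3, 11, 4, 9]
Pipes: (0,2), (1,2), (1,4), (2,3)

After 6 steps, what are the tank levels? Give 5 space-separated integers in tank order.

Step 1: flows [2->0,2->1,4->1,2->3] -> levels [5 5 8 5 8]
Step 2: flows [2->0,2->1,4->1,2->3] -> levels [6 7 5 6 7]
Step 3: flows [0->2,1->2,1=4,3->2] -> levels [5 6 8 5 7]
Step 4: flows [2->0,2->1,4->1,2->3] -> levels [6 8 5 6 6]
Step 5: flows [0->2,1->2,1->4,3->2] -> levels [5 6 8 5 7]
  -> period-2 cycle: step 5 state = step 3 state
  -> state at step 6: (6-3) mod 2 = 1, same as step 4 -> [6 8 5 6 6]

Answer: 6 8 5 6 6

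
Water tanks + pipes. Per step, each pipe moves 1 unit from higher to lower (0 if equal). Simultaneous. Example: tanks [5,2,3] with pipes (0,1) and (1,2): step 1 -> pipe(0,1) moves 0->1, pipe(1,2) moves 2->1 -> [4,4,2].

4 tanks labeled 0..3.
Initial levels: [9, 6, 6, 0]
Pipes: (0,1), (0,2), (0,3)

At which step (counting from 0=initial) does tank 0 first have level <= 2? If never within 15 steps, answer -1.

Step 1: flows [0->1,0->2,0->3] -> levels [6 7 7 1]
Step 2: flows [1->0,2->0,0->3] -> levels [7 6 6 2]
Step 3: flows [0->1,0->2,0->3] -> levels [4 7 7 3]
Step 4: flows [1->0,2->0,0->3] -> levels [5 6 6 4]
Step 5: flows [1->0,2->0,0->3] -> levels [6 5 5 5]
Step 6: flows [0->1,0->2,0->3] -> levels [3 6 6 6]
Step 7: flows [1->0,2->0,3->0] -> levels [6 5 5 5]
  -> period-2 cycle (repeats step 5); tank 0 never drops to <=2
Tank 0 never reaches <=2 within 15 steps

Answer: -1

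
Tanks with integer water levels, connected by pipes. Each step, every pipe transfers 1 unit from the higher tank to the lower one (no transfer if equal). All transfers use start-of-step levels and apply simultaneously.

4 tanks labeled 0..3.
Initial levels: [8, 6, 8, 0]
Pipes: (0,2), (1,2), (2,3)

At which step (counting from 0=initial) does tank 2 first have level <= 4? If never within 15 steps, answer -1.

Step 1: flows [0=2,2->1,2->3] -> levels [8 7 6 1]
Step 2: flows [0->2,1->2,2->3] -> levels [7 6 7 2]
Step 3: flows [0=2,2->1,2->3] -> levels [7 7 5 3]
Step 4: flows [0->2,1->2,2->3] -> levels [6 6 6 4]
Step 5: flows [0=2,1=2,2->3] -> levels [6 6 5 5]
Step 6: flows [0->2,1->2,2=3] -> levels [5 5 7 5]
Step 7: flows [2->0,2->1,2->3] -> levels [6 6 4 6]
Tank 2 first reaches <=4 at step 7

Answer: 7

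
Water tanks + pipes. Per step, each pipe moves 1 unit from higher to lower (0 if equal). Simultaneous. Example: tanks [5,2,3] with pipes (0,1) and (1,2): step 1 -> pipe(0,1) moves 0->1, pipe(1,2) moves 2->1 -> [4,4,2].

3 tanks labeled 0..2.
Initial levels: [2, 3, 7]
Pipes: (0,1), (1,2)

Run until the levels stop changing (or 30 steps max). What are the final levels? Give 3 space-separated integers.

Step 1: flows [1->0,2->1] -> levels [3 3 6]
Step 2: flows [0=1,2->1] -> levels [3 4 5]
Step 3: flows [1->0,2->1] -> levels [4 4 4]
Step 4: flows [0=1,1=2] -> levels [4 4 4]
  -> stable (no change)

Answer: 4 4 4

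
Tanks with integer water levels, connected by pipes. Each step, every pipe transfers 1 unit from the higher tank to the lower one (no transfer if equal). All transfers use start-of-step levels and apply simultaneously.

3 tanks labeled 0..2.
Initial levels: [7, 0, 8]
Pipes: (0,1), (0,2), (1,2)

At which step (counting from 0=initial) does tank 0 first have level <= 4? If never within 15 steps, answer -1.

Answer: -1

Derivation:
Step 1: flows [0->1,2->0,2->1] -> levels [7 2 6]
Step 2: flows [0->1,0->2,2->1] -> levels [5 4 6]
Step 3: flows [0->1,2->0,2->1] -> levels [5 6 4]
Step 4: flows [1->0,0->2,1->2] -> levels [5 4 6]
  -> period-2 cycle (repeats step 2); tank 0 never drops to <=4
Tank 0 never reaches <=4 within 15 steps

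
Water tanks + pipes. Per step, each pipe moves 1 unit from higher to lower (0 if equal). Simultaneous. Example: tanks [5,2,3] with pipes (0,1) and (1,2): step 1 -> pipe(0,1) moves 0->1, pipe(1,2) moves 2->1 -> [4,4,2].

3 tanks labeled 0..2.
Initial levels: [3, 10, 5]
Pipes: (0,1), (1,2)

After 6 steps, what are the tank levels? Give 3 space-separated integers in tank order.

Step 1: flows [1->0,1->2] -> levels [4 8 6]
Step 2: flows [1->0,1->2] -> levels [5 6 7]
Step 3: flows [1->0,2->1] -> levels [6 6 6]
Step 4: flows [0=1,1=2] -> levels [6 6 6]
  -> stable; steps 5..6 unchanged -> [6 6 6]

Answer: 6 6 6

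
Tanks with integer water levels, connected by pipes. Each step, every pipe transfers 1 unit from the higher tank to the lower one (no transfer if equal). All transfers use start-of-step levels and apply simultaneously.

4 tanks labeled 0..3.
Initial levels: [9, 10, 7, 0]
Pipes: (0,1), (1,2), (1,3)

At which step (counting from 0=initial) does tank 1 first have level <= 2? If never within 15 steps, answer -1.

Answer: -1

Derivation:
Step 1: flows [1->0,1->2,1->3] -> levels [10 7 8 1]
Step 2: flows [0->1,2->1,1->3] -> levels [9 8 7 2]
Step 3: flows [0->1,1->2,1->3] -> levels [8 7 8 3]
Step 4: flows [0->1,2->1,1->3] -> levels [7 8 7 4]
Step 5: flows [1->0,1->2,1->3] -> levels [8 5 8 5]
Step 6: flows [0->1,2->1,1=3] -> levels [7 7 7 5]
Step 7: flows [0=1,1=2,1->3] -> levels [7 6 7 6]
Step 8: flows [0->1,2->1,1=3] -> levels [6 8 6 6]
Step 9: flows [1->0,1->2,1->3] -> levels [7 5 7 7]
Step 10: flows [0->1,2->1,3->1] -> levels [6 8 6 6]
  -> period-2 cycle (repeats step 8); tank 1 never drops to <=2
Tank 1 never reaches <=2 within 15 steps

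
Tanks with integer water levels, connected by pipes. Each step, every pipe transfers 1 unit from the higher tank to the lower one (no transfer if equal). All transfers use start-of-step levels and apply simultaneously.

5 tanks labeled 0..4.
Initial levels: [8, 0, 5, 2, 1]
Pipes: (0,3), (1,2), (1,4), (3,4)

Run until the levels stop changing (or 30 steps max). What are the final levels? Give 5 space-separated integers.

Step 1: flows [0->3,2->1,4->1,3->4] -> levels [7 2 4 2 1]
Step 2: flows [0->3,2->1,1->4,3->4] -> levels [6 2 3 2 3]
Step 3: flows [0->3,2->1,4->1,4->3] -> levels [5 4 2 4 1]
Step 4: flows [0->3,1->2,1->4,3->4] -> levels [4 2 3 4 3]
Step 5: flows [0=3,2->1,4->1,3->4] -> levels [4 4 2 3 3]
Step 6: flows [0->3,1->2,1->4,3=4] -> levels [3 2 3 4 4]
Step 7: flows [3->0,2->1,4->1,3=4] -> levels [4 4 2 3 3]
  -> period-2 cycle: step 7 state = step 5 state; never stabilizes
  -> state at step 30: (30-5) mod 2 = 1, same as step 6 -> [3 2 3 4 4]

Answer: 3 2 3 4 4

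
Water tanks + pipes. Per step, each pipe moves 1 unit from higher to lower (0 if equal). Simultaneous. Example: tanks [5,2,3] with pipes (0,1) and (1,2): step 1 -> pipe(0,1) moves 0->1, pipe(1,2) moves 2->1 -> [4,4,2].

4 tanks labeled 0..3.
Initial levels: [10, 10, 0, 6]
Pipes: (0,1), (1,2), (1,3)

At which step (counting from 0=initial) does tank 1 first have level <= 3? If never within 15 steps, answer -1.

Step 1: flows [0=1,1->2,1->3] -> levels [10 8 1 7]
Step 2: flows [0->1,1->2,1->3] -> levels [9 7 2 8]
Step 3: flows [0->1,1->2,3->1] -> levels [8 8 3 7]
Step 4: flows [0=1,1->2,1->3] -> levels [8 6 4 8]
Step 5: flows [0->1,1->2,3->1] -> levels [7 7 5 7]
Step 6: flows [0=1,1->2,1=3] -> levels [7 6 6 7]
Step 7: flows [0->1,1=2,3->1] -> levels [6 8 6 6]
Step 8: flows [1->0,1->2,1->3] -> levels [7 5 7 7]
Step 9: flows [0->1,2->1,3->1] -> levels [6 8 6 6]
  -> period-2 cycle (repeats step 7); tank 1 never drops to <=3
Tank 1 never reaches <=3 within 15 steps

Answer: -1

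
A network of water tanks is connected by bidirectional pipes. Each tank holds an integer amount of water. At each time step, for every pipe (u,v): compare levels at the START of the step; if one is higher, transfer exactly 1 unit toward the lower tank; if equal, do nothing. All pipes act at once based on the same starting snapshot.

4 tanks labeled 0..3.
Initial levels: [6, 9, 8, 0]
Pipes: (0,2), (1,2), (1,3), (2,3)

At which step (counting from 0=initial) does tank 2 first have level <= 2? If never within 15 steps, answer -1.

Step 1: flows [2->0,1->2,1->3,2->3] -> levels [7 7 7 2]
Step 2: flows [0=2,1=2,1->3,2->3] -> levels [7 6 6 4]
Step 3: flows [0->2,1=2,1->3,2->3] -> levels [6 5 6 6]
Step 4: flows [0=2,2->1,3->1,2=3] -> levels [6 7 5 5]
Step 5: flows [0->2,1->2,1->3,2=3] -> levels [5 5 7 6]
Step 6: flows [2->0,2->1,3->1,2->3] -> levels [6 7 4 6]
Step 7: flows [0->2,1->2,1->3,3->2] -> levels [5 5 7 6]
  -> period-2 cycle (repeats step 5); tank 2 never drops to <=2
Tank 2 never reaches <=2 within 15 steps

Answer: -1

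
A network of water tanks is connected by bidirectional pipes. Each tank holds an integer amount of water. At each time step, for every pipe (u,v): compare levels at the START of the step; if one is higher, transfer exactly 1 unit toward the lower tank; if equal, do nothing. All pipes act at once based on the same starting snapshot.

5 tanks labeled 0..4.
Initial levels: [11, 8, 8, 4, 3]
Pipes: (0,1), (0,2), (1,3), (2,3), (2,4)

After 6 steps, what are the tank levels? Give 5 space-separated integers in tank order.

Answer: 8 5 6 8 7

Derivation:
Step 1: flows [0->1,0->2,1->3,2->3,2->4] -> levels [9 8 7 6 4]
Step 2: flows [0->1,0->2,1->3,2->3,2->4] -> levels [7 8 6 8 5]
Step 3: flows [1->0,0->2,1=3,3->2,2->4] -> levels [7 7 7 7 6]
Step 4: flows [0=1,0=2,1=3,2=3,2->4] -> levels [7 7 6 7 7]
Step 5: flows [0=1,0->2,1=3,3->2,4->2] -> levels [6 7 9 6 6]
Step 6: flows [1->0,2->0,1->3,2->3,2->4] -> levels [8 5 6 8 7]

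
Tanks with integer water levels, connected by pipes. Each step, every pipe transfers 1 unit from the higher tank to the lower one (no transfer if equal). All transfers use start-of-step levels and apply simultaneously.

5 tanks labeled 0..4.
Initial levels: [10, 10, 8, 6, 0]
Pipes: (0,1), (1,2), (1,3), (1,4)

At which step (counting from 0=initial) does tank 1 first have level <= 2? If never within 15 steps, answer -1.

Step 1: flows [0=1,1->2,1->3,1->4] -> levels [10 7 9 7 1]
Step 2: flows [0->1,2->1,1=3,1->4] -> levels [9 8 8 7 2]
Step 3: flows [0->1,1=2,1->3,1->4] -> levels [8 7 8 8 3]
Step 4: flows [0->1,2->1,3->1,1->4] -> levels [7 9 7 7 4]
Step 5: flows [1->0,1->2,1->3,1->4] -> levels [8 5 8 8 5]
Step 6: flows [0->1,2->1,3->1,1=4] -> levels [7 8 7 7 5]
Step 7: flows [1->0,1->2,1->3,1->4] -> levels [8 4 8 8 6]
Step 8: flows [0->1,2->1,3->1,4->1] -> levels [7 8 7 7 5]
  -> period-2 cycle (repeats step 6); tank 1 never drops to <=2
Tank 1 never reaches <=2 within 15 steps

Answer: -1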